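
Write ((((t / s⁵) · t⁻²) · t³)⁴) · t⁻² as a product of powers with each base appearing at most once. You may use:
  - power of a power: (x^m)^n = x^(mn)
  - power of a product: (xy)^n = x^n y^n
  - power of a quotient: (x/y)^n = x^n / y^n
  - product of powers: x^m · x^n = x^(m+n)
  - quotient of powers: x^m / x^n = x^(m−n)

s⁻²⁰t⁶

((((t / s⁵) · t⁻²) · t³)⁴) · t⁻²
= ((((t / s⁵) · t⁻²)⁴) · ((t³)⁴)) · t⁻²    [power of a product]
= ((((t / s⁵)⁴) · ((t⁻²)⁴)) · ((t³)⁴)) · t⁻²    [power of a product]
= ((((t⁴) / ((s⁵)⁴)) · ((t⁻²)⁴)) · ((t³)⁴)) · t⁻²    [power of a quotient]
= (((t⁴ / s²⁰) · ((t⁻²)⁴)) · ((t³)⁴)) · t⁻²    [power of a power]
= (((t⁴ / s²⁰) · t⁻⁸) · ((t³)⁴)) · t⁻²    [power of a power]
= (((t⁴ / s²⁰) · t⁻⁸) · t¹²) · t⁻²    [power of a power]
= s⁻²⁰t⁶    [quotient of powers; product of powers]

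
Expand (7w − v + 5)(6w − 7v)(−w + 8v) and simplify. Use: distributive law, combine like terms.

(7w − v + 5)(6w − 7v)(−w + 8v)
= (42w^2 − 49vw − 6vw + 7v^2 + 30w − 35v)(−w + 8v)    [distributive law]
= (42w^2 − 55vw + 7v^2 + 30w − 35v)(−w + 8v)    [combine like terms]
= −42w^3 + 336vw^2 + 55vw^2 − 440v^2w − 7v^2w + 56v^3 − 30w^2 + 240vw + 35vw − 280v^2    [distributive law]
= −42w^3 + 391vw^2 − 447v^2w + 56v^3 − 30w^2 + 275vw − 280v^2    [combine like terms]

−42w^3 + 391vw^2 − 447v^2w + 56v^3 − 30w^2 + 275vw − 280v^2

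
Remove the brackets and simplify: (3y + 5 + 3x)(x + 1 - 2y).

(3y + 5 + 3x)(x + 1 - 2y)
= 3xy + 3y - 6y^2 + 5x + 5 - 10y + 3x^2 + 3x - 6xy    [distributive law]
= -3xy - 7y - 6y^2 + 8x + 5 + 3x^2    [combine like terms]

-3xy - 7y - 6y^2 + 8x + 5 + 3x^2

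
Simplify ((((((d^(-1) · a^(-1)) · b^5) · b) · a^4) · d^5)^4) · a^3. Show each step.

a^15b^24d^16

((((((d^(-1) · a^(-1)) · b^5) · b) · a^4) · d^5)^4) · a^3
= ((((((d^(-1) · a^(-1)) · b^5) · b) · a^4)^4) · ((d^5)^4)) · a^3    [power of a product]
= ((((((d^(-1) · a^(-1)) · b^5) · b)^4) · ((a^4)^4)) · ((d^5)^4)) · a^3    [power of a product]
= ((((((d^(-1) · a^(-1)) · b^5)^4) · (b^4)) · ((a^4)^4)) · ((d^5)^4)) · a^3    [power of a product]
= ((((((d^(-1) · a^(-1))^4) · ((b^5)^4)) · (b^4)) · ((a^4)^4)) · ((d^5)^4)) · a^3    [power of a product]
= (((((((d^(-1))^4) · ((a^(-1))^4)) · ((b^5)^4)) · (b^4)) · ((a^4)^4)) · ((d^5)^4)) · a^3    [power of a product]
= (((((d^(-4) · ((a^(-1))^4)) · ((b^5)^4)) · (b^4)) · ((a^4)^4)) · ((d^5)^4)) · a^3    [power of a power]
= (((((d^(-4) · a^(-4)) · ((b^5)^4)) · (b^4)) · ((a^4)^4)) · ((d^5)^4)) · a^3    [power of a power]
= (((((d^(-4) · a^(-4)) · b^20) · (b^4)) · ((a^4)^4)) · ((d^5)^4)) · a^3    [power of a power]
= (((((d^(-4) · a^(-4)) · b^20) · b^4) · a^16) · ((d^5)^4)) · a^3    [power of a power]
= (((((d^(-4) · a^(-4)) · b^20) · b^4) · a^16) · d^20) · a^3    [power of a power]
= a^15b^24d^16    [product of powers]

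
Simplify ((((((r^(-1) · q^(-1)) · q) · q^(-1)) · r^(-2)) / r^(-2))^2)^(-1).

q^2r^2

((((((r^(-1) · q^(-1)) · q) · q^(-1)) · r^(-2)) / r^(-2))^2)^(-1)
= (((((r^(-1) · q^(-1)) · q) · q^(-1)) · r^(-2)) / r^(-2))^(-2)    [power of a power]
= (((((r^(-1) · q^(-1)) · q) · q^(-1)) · r^(-2))^(-2)) / ((r^(-2))^(-2))    [power of a quotient]
= (((((r^(-1) · q^(-1)) · q) · q^(-1))^(-2)) · ((r^(-2))^(-2))) / ((r^(-2))^(-2))    [power of a product]
= (((((r^(-1) · q^(-1)) · q)^(-2)) · ((q^(-1))^(-2))) · ((r^(-2))^(-2))) / ((r^(-2))^(-2))    [power of a product]
= (((((r^(-1) · q^(-1))^(-2)) · (q^(-2))) · ((q^(-1))^(-2))) · ((r^(-2))^(-2))) / ((r^(-2))^(-2))    [power of a product]
= ((((((r^(-1))^(-2)) · ((q^(-1))^(-2))) · (q^(-2))) · ((q^(-1))^(-2))) · ((r^(-2))^(-2))) / ((r^(-2))^(-2))    [power of a product]
= ((((r^2 · ((q^(-1))^(-2))) · (q^(-2))) · ((q^(-1))^(-2))) · ((r^(-2))^(-2))) / ((r^(-2))^(-2))    [power of a power]
= ((((r^2 · q^2) · (q^(-2))) · ((q^(-1))^(-2))) · ((r^(-2))^(-2))) / ((r^(-2))^(-2))    [power of a power]
= ((((r^2 · q^2) · q^(-2)) · q^2) · ((r^(-2))^(-2))) / ((r^(-2))^(-2))    [power of a power]
= ((((r^2 · q^2) · q^(-2)) · q^2) · r^4) / ((r^(-2))^(-2))    [power of a power]
= ((((r^2 · q^2) · q^(-2)) · q^2) · r^4) / r^4    [power of a power]
= q^2r^2    [quotient of powers; product of powers]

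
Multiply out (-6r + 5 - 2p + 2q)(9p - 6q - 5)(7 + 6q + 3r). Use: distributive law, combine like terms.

-213pr - 234pqr - 162pr^2 + 312qr + 180q^2r + 108qr^2 + 135r + 90r^2 + 385p + 540pq - 430q - 324q^2 - 175 - 126p^2 - 108p^2q - 54p^2r + 180pq^2 - 72q^3

(-6r + 5 - 2p + 2q)(9p - 6q - 5)(7 + 6q + 3r)
= (-54pr + 36qr + 30r + 45p - 30q - 25 - 18p^2 + 12pq + 10p + 18pq - 12q^2 - 10q)(7 + 6q + 3r)    [distributive law]
= (-54pr + 36qr + 30r + 55p - 40q - 25 - 18p^2 + 30pq - 12q^2)(7 + 6q + 3r)    [combine like terms]
= -378pr - 324pqr - 162pr^2 + 252qr + 216q^2r + 108qr^2 + 210r + 180qr + 90r^2 + 385p + 330pq + 165pr - 280q - 240q^2 - 120qr - 175 - 150q - 75r - 126p^2 - 108p^2q - 54p^2r + 210pq + 180pq^2 + 90pqr - 84q^2 - 72q^3 - 36q^2r    [distributive law]
= -213pr - 234pqr - 162pr^2 + 312qr + 180q^2r + 108qr^2 + 135r + 90r^2 + 385p + 540pq - 430q - 324q^2 - 175 - 126p^2 - 108p^2q - 54p^2r + 180pq^2 - 72q^3    [combine like terms]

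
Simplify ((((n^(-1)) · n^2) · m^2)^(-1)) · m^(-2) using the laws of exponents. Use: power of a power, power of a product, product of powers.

m^(-4)n^(-1)

((((n^(-1)) · n^2) · m^2)^(-1)) · m^(-2)
= ((((n^(-1)) · n^2)^(-1)) · ((m^2)^(-1))) · m^(-2)    [power of a product]
= ((((n^(-1))^(-1)) · ((n^2)^(-1))) · ((m^2)^(-1))) · m^(-2)    [power of a product]
= (((n^1) · ((n^2)^(-1))) · ((m^2)^(-1))) · m^(-2)    [power of a power]
= ((n · ((n^2)^(-1))) · ((m^2)^(-1))) · m^(-2)    [power of a power]
= ((n · n^(-2)) · ((m^2)^(-1))) · m^(-2)    [power of a power]
= (n^(-1) · ((m^2)^(-1))) · m^(-2)    [product of powers]
= (n^(-1) · m^(-2)) · m^(-2)    [power of a power]
= m^(-4)n^(-1)    [product of powers]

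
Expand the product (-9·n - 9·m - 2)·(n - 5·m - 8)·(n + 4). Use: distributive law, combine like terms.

(-9·n - 9·m - 2)·(n - 5·m - 8)·(n + 4)
= (-9·n^2 + 45·m·n + 72·n - 9·m·n + 45·m^2 + 72·m - 2·n + 10·m + 16)·(n + 4)    [distributive law]
= (-9·n^2 + 36·m·n + 70·n + 45·m^2 + 82·m + 16)·(n + 4)    [combine like terms]
= -9·n^3 - 36·n^2 + 36·m·n^2 + 144·m·n + 70·n^2 + 280·n + 45·m^2·n + 180·m^2 + 82·m·n + 328·m + 16·n + 64    [distributive law]
= -9·n^3 + 34·n^2 + 36·m·n^2 + 226·m·n + 296·n + 45·m^2·n + 180·m^2 + 328·m + 64    [combine like terms]

-9·n^3 + 34·n^2 + 36·m·n^2 + 226·m·n + 296·n + 45·m^2·n + 180·m^2 + 328·m + 64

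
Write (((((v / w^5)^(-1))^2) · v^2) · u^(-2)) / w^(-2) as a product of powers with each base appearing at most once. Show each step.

u^(-2)w^12

(((((v / w^5)^(-1))^2) · v^2) · u^(-2)) / w^(-2)
= ((((v / w^5)^(-2)) · v^2) · u^(-2)) / w^(-2)    [power of a power]
= ((((v^(-2)) / ((w^5)^(-2))) · v^2) · u^(-2)) / w^(-2)    [power of a quotient]
= (((v^(-2) / w^(-10)) · v^2) · u^(-2)) / w^(-2)    [power of a power]
= u^(-2)w^12    [quotient of powers; product of powers]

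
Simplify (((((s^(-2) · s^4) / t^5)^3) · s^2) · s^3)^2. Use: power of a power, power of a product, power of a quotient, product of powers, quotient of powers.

(((((s^(-2) · s^4) / t^5)^3) · s^2) · s^3)^2
= (((((s^(-2) · s^4) / t^5)^3) · s^2)^2) · ((s^3)^2)    [power of a product]
= (((((s^(-2) · s^4) / t^5)^3)^2) · ((s^2)^2)) · ((s^3)^2)    [power of a product]
= ((((s^(-2) · s^4) / t^5)^6) · ((s^2)^2)) · ((s^3)^2)    [power of a power]
= ((((s^(-2) · s^4)^6) / ((t^5)^6)) · ((s^2)^2)) · ((s^3)^2)    [power of a quotient]
= (((((s^(-2))^6) · ((s^4)^6)) / ((t^5)^6)) · ((s^2)^2)) · ((s^3)^2)    [power of a product]
= (((s^(-12) · ((s^4)^6)) / ((t^5)^6)) · ((s^2)^2)) · ((s^3)^2)    [power of a power]
= (((s^(-12) · s^24) / ((t^5)^6)) · ((s^2)^2)) · ((s^3)^2)    [power of a power]
= ((s^12 / ((t^5)^6)) · ((s^2)^2)) · ((s^3)^2)    [product of powers]
= ((s^12 / t^30) · ((s^2)^2)) · ((s^3)^2)    [power of a power]
= ((s^12 / t^30) · s^4) · ((s^3)^2)    [power of a power]
= ((s^12 / t^30) · s^4) · s^6    [power of a power]
= s^22t^(-30)    [quotient of powers; product of powers]

s^22t^(-30)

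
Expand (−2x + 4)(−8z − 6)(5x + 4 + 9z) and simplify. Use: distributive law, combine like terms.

(−2x + 4)(−8z − 6)(5x + 4 + 9z)
= (16xz + 12x − 32z − 24)(5x + 4 + 9z)    [distributive law]
= 80x^2z + 64xz + 144xz^2 + 60x^2 + 48x + 108xz − 160xz − 128z − 288z^2 − 120x − 96 − 216z    [distributive law]
= 80x^2z + 12xz + 144xz^2 + 60x^2 − 72x − 344z − 288z^2 − 96    [combine like terms]

80x^2z + 12xz + 144xz^2 + 60x^2 − 72x − 344z − 288z^2 − 96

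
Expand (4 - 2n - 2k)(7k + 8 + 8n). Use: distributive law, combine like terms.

(4 - 2n - 2k)(7k + 8 + 8n)
= 28k + 32 + 32n - 14kn - 16n - 16n^2 - 14k^2 - 16k - 16kn    [distributive law]
= 12k + 32 + 16n - 30kn - 16n^2 - 14k^2    [combine like terms]

12k + 32 + 16n - 30kn - 16n^2 - 14k^2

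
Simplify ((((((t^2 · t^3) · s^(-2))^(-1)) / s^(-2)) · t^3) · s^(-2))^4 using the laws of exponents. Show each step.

((((((t^2 · t^3) · s^(-2))^(-1)) / s^(-2)) · t^3) · s^(-2))^4
= ((((((t^2 · t^3) · s^(-2))^(-1)) / s^(-2)) · t^3)^4) · ((s^(-2))^4)    [power of a product]
= ((((((t^2 · t^3) · s^(-2))^(-1)) / s^(-2))^4) · ((t^3)^4)) · ((s^(-2))^4)    [power of a product]
= ((((((t^2 · t^3) · s^(-2))^(-1))^4) / ((s^(-2))^4)) · ((t^3)^4)) · ((s^(-2))^4)    [power of a quotient]
= (((((t^2 · t^3) · s^(-2))^(-4)) / ((s^(-2))^4)) · ((t^3)^4)) · ((s^(-2))^4)    [power of a power]
= (((((t^2 · t^3)^(-4)) · ((s^(-2))^(-4))) / ((s^(-2))^4)) · ((t^3)^4)) · ((s^(-2))^4)    [power of a product]
= ((((((t^2)^(-4)) · ((t^3)^(-4))) · ((s^(-2))^(-4))) / ((s^(-2))^4)) · ((t^3)^4)) · ((s^(-2))^4)    [power of a product]
= ((((t^(-8) · ((t^3)^(-4))) · ((s^(-2))^(-4))) / ((s^(-2))^4)) · ((t^3)^4)) · ((s^(-2))^4)    [power of a power]
= ((((t^(-8) · t^(-12)) · ((s^(-2))^(-4))) / ((s^(-2))^4)) · ((t^3)^4)) · ((s^(-2))^4)    [power of a power]
= (((t^(-20) · ((s^(-2))^(-4))) / ((s^(-2))^4)) · ((t^3)^4)) · ((s^(-2))^4)    [product of powers]
= (((t^(-20) · s^8) / ((s^(-2))^4)) · ((t^3)^4)) · ((s^(-2))^4)    [power of a power]
= (((t^(-20) · s^8) / s^(-8)) · ((t^3)^4)) · ((s^(-2))^4)    [power of a power]
= (((t^(-20) · s^8) / s^(-8)) · t^12) · ((s^(-2))^4)    [power of a power]
= (((t^(-20) · s^8) / s^(-8)) · t^12) · s^(-8)    [power of a power]
= s^8t^(-8)    [quotient of powers; product of powers]

s^8t^(-8)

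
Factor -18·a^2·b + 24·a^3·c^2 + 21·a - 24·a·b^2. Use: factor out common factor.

-18·a^2·b + 24·a^3·c^2 + 21·a - 24·a·b^2
= 3(-6·a^2·b + 8·a^3·c^2 + 7·a - 8·a·b^2)    [factor out 3]
= 3·a(-6·a·b + 8·a^2·c^2 + 7 - 8·b^2)    [factor out a]

3·a(-6·a·b + 8·a^2·c^2 + 7 - 8·b^2)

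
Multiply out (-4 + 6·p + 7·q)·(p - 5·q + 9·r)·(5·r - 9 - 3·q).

(-4 + 6·p + 7·q)·(p - 5·q + 9·r)·(5·r - 9 - 3·q)
= (-4·p + 20·q - 36·r + 6·p² - 30·p·q + 54·p·r + 7·p·q - 35·q² + 63·q·r)·(5·r - 9 - 3·q)    [distributive law]
= (-4·p + 20·q - 36·r + 6·p² - 23·p·q + 54·p·r - 35·q² + 63·q·r)·(5·r - 9 - 3·q)    [combine like terms]
= -20·p·r + 36·p + 12·p·q + 100·q·r - 180·q - 60·q² - 180·r² + 324·r + 108·q·r + 30·p²·r - 54·p² - 18·p²·q - 115·p·q·r + 207·p·q + 69·p·q² + 270·p·r² - 486·p·r - 162·p·q·r - 175·q²·r + 315·q² + 105·q³ + 315·q·r² - 567·q·r - 189·q²·r    [distributive law]
= -506·p·r + 36·p + 219·p·q - 359·q·r - 180·q + 255·q² - 180·r² + 324·r + 30·p²·r - 54·p² - 18·p²·q - 277·p·q·r + 69·p·q² + 270·p·r² - 364·q²·r + 105·q³ + 315·q·r²    [combine like terms]

-506·p·r + 36·p + 219·p·q - 359·q·r - 180·q + 255·q² - 180·r² + 324·r + 30·p²·r - 54·p² - 18·p²·q - 277·p·q·r + 69·p·q² + 270·p·r² - 364·q²·r + 105·q³ + 315·q·r²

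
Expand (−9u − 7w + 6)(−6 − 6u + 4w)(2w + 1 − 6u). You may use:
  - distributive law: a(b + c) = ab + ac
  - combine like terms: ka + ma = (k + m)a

−354uw + 234u − 54u^2 + 72u^2w − 324u^3 + 180uw^2 + 104w^2 − 6w − 56w^3 − 36

(−9u − 7w + 6)(−6 − 6u + 4w)(2w + 1 − 6u)
= (54u + 54u^2 − 36uw + 42w + 42uw − 28w^2 − 36 − 36u + 24w)(2w + 1 − 6u)    [distributive law]
= (18u + 54u^2 + 6uw + 66w − 28w^2 − 36)(2w + 1 − 6u)    [combine like terms]
= 36uw + 18u − 108u^2 + 108u^2w + 54u^2 − 324u^3 + 12uw^2 + 6uw − 36u^2w + 132w^2 + 66w − 396uw − 56w^3 − 28w^2 + 168uw^2 − 72w − 36 + 216u    [distributive law]
= −354uw + 234u − 54u^2 + 72u^2w − 324u^3 + 180uw^2 + 104w^2 − 6w − 56w^3 − 36    [combine like terms]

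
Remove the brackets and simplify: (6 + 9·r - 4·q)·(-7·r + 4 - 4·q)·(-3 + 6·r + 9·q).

162·r + 153·r^2 - 270·q·r - 72 + 336·q - 408·q^2 - 378·r^3 - 615·q·r^2 + 24·q^2·r + 144·q^3

(6 + 9·r - 4·q)·(-7·r + 4 - 4·q)·(-3 + 6·r + 9·q)
= (-42·r + 24 - 24·q - 63·r^2 + 36·r - 36·q·r + 28·q·r - 16·q + 16·q^2)·(-3 + 6·r + 9·q)    [distributive law]
= (-6·r + 24 - 40·q - 63·r^2 - 8·q·r + 16·q^2)·(-3 + 6·r + 9·q)    [combine like terms]
= 18·r - 36·r^2 - 54·q·r - 72 + 144·r + 216·q + 120·q - 240·q·r - 360·q^2 + 189·r^2 - 378·r^3 - 567·q·r^2 + 24·q·r - 48·q·r^2 - 72·q^2·r - 48·q^2 + 96·q^2·r + 144·q^3    [distributive law]
= 162·r + 153·r^2 - 270·q·r - 72 + 336·q - 408·q^2 - 378·r^3 - 615·q·r^2 + 24·q^2·r + 144·q^3    [combine like terms]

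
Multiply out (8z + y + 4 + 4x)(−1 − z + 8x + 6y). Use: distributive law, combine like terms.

−12z − 8z² + 60xz + 47yz + 23y + 32xy + 6y² − 4 + 28x + 32x²

(8z + y + 4 + 4x)(−1 − z + 8x + 6y)
= −8z − 8z² + 64xz + 48yz − y − yz + 8xy + 6y² − 4 − 4z + 32x + 24y − 4x − 4xz + 32x² + 24xy    [distributive law]
= −12z − 8z² + 60xz + 47yz + 23y + 32xy + 6y² − 4 + 28x + 32x²    [combine like terms]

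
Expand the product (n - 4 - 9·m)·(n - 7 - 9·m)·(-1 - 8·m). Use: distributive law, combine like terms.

(n - 4 - 9·m)·(n - 7 - 9·m)·(-1 - 8·m)
= (n^2 - 7·n - 9·m·n - 4·n + 28 + 36·m - 9·m·n + 63·m + 81·m^2)·(-1 - 8·m)    [distributive law]
= (n^2 - 11·n - 18·m·n + 28 + 99·m + 81·m^2)·(-1 - 8·m)    [combine like terms]
= -n^2 - 8·m·n^2 + 11·n + 88·m·n + 18·m·n + 144·m^2·n - 28 - 224·m - 99·m - 792·m^2 - 81·m^2 - 648·m^3    [distributive law]
= -n^2 - 8·m·n^2 + 11·n + 106·m·n + 144·m^2·n - 28 - 323·m - 873·m^2 - 648·m^3    [combine like terms]

-n^2 - 8·m·n^2 + 11·n + 106·m·n + 144·m^2·n - 28 - 323·m - 873·m^2 - 648·m^3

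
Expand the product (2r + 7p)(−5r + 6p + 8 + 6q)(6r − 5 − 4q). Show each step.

(2r + 7p)(−5r + 6p + 8 + 6q)(6r − 5 − 4q)
= (−10r^2 + 12pr + 16r + 12qr − 35pr + 42p^2 + 56p + 42pq)(6r − 5 − 4q)    [distributive law]
= (−10r^2 − 23pr + 16r + 12qr + 42p^2 + 56p + 42pq)(6r − 5 − 4q)    [combine like terms]
= −60r^3 + 50r^2 + 40qr^2 − 138pr^2 + 115pr + 92pqr + 96r^2 − 80r − 64qr + 72qr^2 − 60qr − 48q^2r + 252p^2r − 210p^2 − 168p^2q + 336pr − 280p − 224pq + 252pqr − 210pq − 168pq^2    [distributive law]
= −60r^3 + 146r^2 + 112qr^2 − 138pr^2 + 451pr + 344pqr − 80r − 124qr − 48q^2r + 252p^2r − 210p^2 − 168p^2q − 280p − 434pq − 168pq^2    [combine like terms]

−60r^3 + 146r^2 + 112qr^2 − 138pr^2 + 451pr + 344pqr − 80r − 124qr − 48q^2r + 252p^2r − 210p^2 − 168p^2q − 280p − 434pq − 168pq^2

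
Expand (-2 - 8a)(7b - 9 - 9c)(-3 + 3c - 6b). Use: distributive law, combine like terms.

-66b - 150bc + 84b^2 - 54 + 54c^2 - 264ab - 600abc + 336ab^2 - 216a + 216ac^2

(-2 - 8a)(7b - 9 - 9c)(-3 + 3c - 6b)
= (-14b + 18 + 18c - 56ab + 72a + 72ac)(-3 + 3c - 6b)    [distributive law]
= 42b - 42bc + 84b^2 - 54 + 54c - 108b - 54c + 54c^2 - 108bc + 168ab - 168abc + 336ab^2 - 216a + 216ac - 432ab - 216ac + 216ac^2 - 432abc    [distributive law]
= -66b - 150bc + 84b^2 - 54 + 54c^2 - 264ab - 600abc + 336ab^2 - 216a + 216ac^2    [combine like terms]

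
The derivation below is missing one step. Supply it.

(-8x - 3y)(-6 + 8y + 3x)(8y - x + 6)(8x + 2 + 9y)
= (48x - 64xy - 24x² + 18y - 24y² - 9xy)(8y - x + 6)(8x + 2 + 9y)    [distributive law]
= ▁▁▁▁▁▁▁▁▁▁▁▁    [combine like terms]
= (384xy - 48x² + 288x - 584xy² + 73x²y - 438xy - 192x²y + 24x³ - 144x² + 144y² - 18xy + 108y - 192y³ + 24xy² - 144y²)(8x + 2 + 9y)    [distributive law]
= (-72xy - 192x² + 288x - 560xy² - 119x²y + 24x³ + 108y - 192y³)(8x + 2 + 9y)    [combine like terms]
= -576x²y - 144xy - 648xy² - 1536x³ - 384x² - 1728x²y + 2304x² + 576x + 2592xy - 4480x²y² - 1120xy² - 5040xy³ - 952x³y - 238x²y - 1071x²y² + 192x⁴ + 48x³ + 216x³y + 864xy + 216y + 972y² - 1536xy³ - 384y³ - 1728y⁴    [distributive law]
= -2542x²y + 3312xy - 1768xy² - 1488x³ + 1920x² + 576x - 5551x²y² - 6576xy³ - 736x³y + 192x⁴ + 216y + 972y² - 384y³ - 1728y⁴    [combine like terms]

After combine like terms, the bracketed line is:

(48x - 73xy - 24x² + 18y - 24y²)(8y - x + 6)(8x + 2 + 9y)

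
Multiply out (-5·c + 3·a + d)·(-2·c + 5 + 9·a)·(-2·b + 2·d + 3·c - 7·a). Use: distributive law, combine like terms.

(-5·c + 3·a + d)·(-2·c + 5 + 9·a)·(-2·b + 2·d + 3·c - 7·a)
= (10·c^2 - 25·c - 45·a·c - 6·a·c + 15·a + 27·a^2 - 2·c·d + 5·d + 9·a·d)·(-2·b + 2·d + 3·c - 7·a)    [distributive law]
= (10·c^2 - 25·c - 51·a·c + 15·a + 27·a^2 - 2·c·d + 5·d + 9·a·d)·(-2·b + 2·d + 3·c - 7·a)    [combine like terms]
= -20·b·c^2 + 20·c^2·d + 30·c^3 - 70·a·c^2 + 50·b·c - 50·c·d - 75·c^2 + 175·a·c + 102·a·b·c - 102·a·c·d - 153·a·c^2 + 357·a^2·c - 30·a·b + 30·a·d + 45·a·c - 105·a^2 - 54·a^2·b + 54·a^2·d + 81·a^2·c - 189·a^3 + 4·b·c·d - 4·c·d^2 - 6·c^2·d + 14·a·c·d - 10·b·d + 10·d^2 + 15·c·d - 35·a·d - 18·a·b·d + 18·a·d^2 + 27·a·c·d - 63·a^2·d    [distributive law]
= -20·b·c^2 + 14·c^2·d + 30·c^3 - 223·a·c^2 + 50·b·c - 35·c·d - 75·c^2 + 220·a·c + 102·a·b·c - 61·a·c·d + 438·a^2·c - 30·a·b - 5·a·d - 105·a^2 - 54·a^2·b - 9·a^2·d - 189·a^3 + 4·b·c·d - 4·c·d^2 - 10·b·d + 10·d^2 - 18·a·b·d + 18·a·d^2    [combine like terms]

-20·b·c^2 + 14·c^2·d + 30·c^3 - 223·a·c^2 + 50·b·c - 35·c·d - 75·c^2 + 220·a·c + 102·a·b·c - 61·a·c·d + 438·a^2·c - 30·a·b - 5·a·d - 105·a^2 - 54·a^2·b - 9·a^2·d - 189·a^3 + 4·b·c·d - 4·c·d^2 - 10·b·d + 10·d^2 - 18·a·b·d + 18·a·d^2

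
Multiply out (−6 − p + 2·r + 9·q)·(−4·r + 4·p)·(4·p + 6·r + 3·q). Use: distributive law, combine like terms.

−48·p·r + 144·r^2 + 72·q·r − 96·p^2 − 72·p·q + 24·p^2·r + 40·p·r^2 + 108·p·q·r − 16·p^3 + 132·p^2·q − 48·r^3 − 240·q·r^2 − 108·q^2·r + 108·p·q^2

(−6 − p + 2·r + 9·q)·(−4·r + 4·p)·(4·p + 6·r + 3·q)
= (24·r − 24·p + 4·p·r − 4·p^2 − 8·r^2 + 8·p·r − 36·q·r + 36·p·q)·(4·p + 6·r + 3·q)    [distributive law]
= (24·r − 24·p + 12·p·r − 4·p^2 − 8·r^2 − 36·q·r + 36·p·q)·(4·p + 6·r + 3·q)    [combine like terms]
= 96·p·r + 144·r^2 + 72·q·r − 96·p^2 − 144·p·r − 72·p·q + 48·p^2·r + 72·p·r^2 + 36·p·q·r − 16·p^3 − 24·p^2·r − 12·p^2·q − 32·p·r^2 − 48·r^3 − 24·q·r^2 − 144·p·q·r − 216·q·r^2 − 108·q^2·r + 144·p^2·q + 216·p·q·r + 108·p·q^2    [distributive law]
= −48·p·r + 144·r^2 + 72·q·r − 96·p^2 − 72·p·q + 24·p^2·r + 40·p·r^2 + 108·p·q·r − 16·p^3 + 132·p^2·q − 48·r^3 − 240·q·r^2 − 108·q^2·r + 108·p·q^2    [combine like terms]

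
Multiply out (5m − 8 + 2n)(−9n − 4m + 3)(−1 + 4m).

365mn − 212m²n + 208m² − 80m³ − 143m − 78n + 24 + 18n² − 72mn²

(5m − 8 + 2n)(−9n − 4m + 3)(−1 + 4m)
= (−45mn − 20m² + 15m + 72n + 32m − 24 − 18n² − 8mn + 6n)(−1 + 4m)    [distributive law]
= (−53mn − 20m² + 47m + 78n − 24 − 18n²)(−1 + 4m)    [combine like terms]
= 53mn − 212m²n + 20m² − 80m³ − 47m + 188m² − 78n + 312mn + 24 − 96m + 18n² − 72mn²    [distributive law]
= 365mn − 212m²n + 208m² − 80m³ − 143m − 78n + 24 + 18n² − 72mn²    [combine like terms]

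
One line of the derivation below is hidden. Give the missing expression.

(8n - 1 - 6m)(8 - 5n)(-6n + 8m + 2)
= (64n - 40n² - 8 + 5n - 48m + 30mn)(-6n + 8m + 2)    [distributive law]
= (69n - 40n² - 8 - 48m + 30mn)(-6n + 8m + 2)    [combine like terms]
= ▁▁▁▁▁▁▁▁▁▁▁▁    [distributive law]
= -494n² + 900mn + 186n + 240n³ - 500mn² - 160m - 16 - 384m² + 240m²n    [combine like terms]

Applying distributive law to the line above:

-414n² + 552mn + 138n + 240n³ - 320mn² - 80n² + 48n - 64m - 16 + 288mn - 384m² - 96m - 180mn² + 240m²n + 60mn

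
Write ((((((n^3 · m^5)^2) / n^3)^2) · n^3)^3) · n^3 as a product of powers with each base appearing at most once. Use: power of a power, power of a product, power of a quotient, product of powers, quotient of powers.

((((((n^3 · m^5)^2) / n^3)^2) · n^3)^3) · n^3
= ((((((n^3 · m^5)^2) / n^3)^2)^3) · ((n^3)^3)) · n^3    [power of a product]
= (((((n^3 · m^5)^2) / n^3)^6) · ((n^3)^3)) · n^3    [power of a power]
= (((((n^3 · m^5)^2)^6) / ((n^3)^6)) · ((n^3)^3)) · n^3    [power of a quotient]
= ((((n^3 · m^5)^12) / ((n^3)^6)) · ((n^3)^3)) · n^3    [power of a power]
= (((((n^3)^12) · ((m^5)^12)) / ((n^3)^6)) · ((n^3)^3)) · n^3    [power of a product]
= (((n^36 · ((m^5)^12)) / ((n^3)^6)) · ((n^3)^3)) · n^3    [power of a power]
= (((n^36 · m^60) / ((n^3)^6)) · ((n^3)^3)) · n^3    [power of a power]
= (((n^36 · m^60) / n^18) · ((n^3)^3)) · n^3    [power of a power]
= (((n^36 · m^60) / n^18) · n^9) · n^3    [power of a power]
= m^60n^30    [quotient of powers; product of powers]

m^60n^30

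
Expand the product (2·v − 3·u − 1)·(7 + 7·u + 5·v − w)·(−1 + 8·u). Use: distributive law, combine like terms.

−9·v + 73·u·v − 8·u^2·v − 10·v^2 + 80·u·v^2 + 2·v·w − 16·u·v·w − 28·u − 203·u^2 − 168·u^3 + 5·u·w + 24·u^2·w + 7 − w

(2·v − 3·u − 1)·(7 + 7·u + 5·v − w)·(−1 + 8·u)
= (14·v + 14·u·v + 10·v^2 − 2·v·w − 21·u − 21·u^2 − 15·u·v + 3·u·w − 7 − 7·u − 5·v + w)·(−1 + 8·u)    [distributive law]
= (9·v − u·v + 10·v^2 − 2·v·w − 28·u − 21·u^2 + 3·u·w − 7 + w)·(−1 + 8·u)    [combine like terms]
= −9·v + 72·u·v + u·v − 8·u^2·v − 10·v^2 + 80·u·v^2 + 2·v·w − 16·u·v·w + 28·u − 224·u^2 + 21·u^2 − 168·u^3 − 3·u·w + 24·u^2·w + 7 − 56·u − w + 8·u·w    [distributive law]
= −9·v + 73·u·v − 8·u^2·v − 10·v^2 + 80·u·v^2 + 2·v·w − 16·u·v·w − 28·u − 203·u^2 − 168·u^3 + 5·u·w + 24·u^2·w + 7 − w    [combine like terms]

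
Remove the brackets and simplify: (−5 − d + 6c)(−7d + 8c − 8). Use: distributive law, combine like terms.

(−5 − d + 6c)(−7d + 8c − 8)
= 35d − 40c + 40 + 7d^2 − 8cd + 8d − 42cd + 48c^2 − 48c    [distributive law]
= 43d − 88c + 40 + 7d^2 − 50cd + 48c^2    [combine like terms]

43d − 88c + 40 + 7d^2 − 50cd + 48c^2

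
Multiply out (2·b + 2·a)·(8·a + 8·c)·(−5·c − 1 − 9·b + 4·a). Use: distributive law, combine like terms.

−160·a·b·c − 16·a·b − 144·a·b^2 − 80·a^2·b − 80·b·c^2 − 16·b·c − 144·b^2·c − 16·a^2·c − 16·a^2 + 64·a^3 − 80·a·c^2 − 16·a·c

(2·b + 2·a)·(8·a + 8·c)·(−5·c − 1 − 9·b + 4·a)
= (16·a·b + 16·b·c + 16·a^2 + 16·a·c)·(−5·c − 1 − 9·b + 4·a)    [distributive law]
= −80·a·b·c − 16·a·b − 144·a·b^2 + 64·a^2·b − 80·b·c^2 − 16·b·c − 144·b^2·c + 64·a·b·c − 80·a^2·c − 16·a^2 − 144·a^2·b + 64·a^3 − 80·a·c^2 − 16·a·c − 144·a·b·c + 64·a^2·c    [distributive law]
= −160·a·b·c − 16·a·b − 144·a·b^2 − 80·a^2·b − 80·b·c^2 − 16·b·c − 144·b^2·c − 16·a^2·c − 16·a^2 + 64·a^3 − 80·a·c^2 − 16·a·c    [combine like terms]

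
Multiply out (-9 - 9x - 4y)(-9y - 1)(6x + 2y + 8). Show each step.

1176xy + 458y² + 698y + 126x + 72 + 486x²y + 378xy² + 54x² + 72y³

(-9 - 9x - 4y)(-9y - 1)(6x + 2y + 8)
= (81y + 9 + 81xy + 9x + 36y² + 4y)(6x + 2y + 8)    [distributive law]
= (85y + 9 + 81xy + 9x + 36y²)(6x + 2y + 8)    [combine like terms]
= 510xy + 170y² + 680y + 54x + 18y + 72 + 486x²y + 162xy² + 648xy + 54x² + 18xy + 72x + 216xy² + 72y³ + 288y²    [distributive law]
= 1176xy + 458y² + 698y + 126x + 72 + 486x²y + 378xy² + 54x² + 72y³    [combine like terms]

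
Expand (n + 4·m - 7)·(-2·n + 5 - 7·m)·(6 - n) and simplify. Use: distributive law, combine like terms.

-31·n² + 2·n³ + 149·n - 159·m·n + 15·m·n² + 414·m - 168·m² + 28·m²·n - 210

(n + 4·m - 7)·(-2·n + 5 - 7·m)·(6 - n)
= (-2·n² + 5·n - 7·m·n - 8·m·n + 20·m - 28·m² + 14·n - 35 + 49·m)·(6 - n)    [distributive law]
= (-2·n² + 19·n - 15·m·n + 69·m - 28·m² - 35)·(6 - n)    [combine like terms]
= -12·n² + 2·n³ + 114·n - 19·n² - 90·m·n + 15·m·n² + 414·m - 69·m·n - 168·m² + 28·m²·n - 210 + 35·n    [distributive law]
= -31·n² + 2·n³ + 149·n - 159·m·n + 15·m·n² + 414·m - 168·m² + 28·m²·n - 210    [combine like terms]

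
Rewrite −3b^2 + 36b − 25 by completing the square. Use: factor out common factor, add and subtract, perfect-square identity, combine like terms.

−3b^2 + 36b − 25
= −3(b^2 − 12b) − 25    [factor out -3 from the b-terms]
= −3(b^2 − 12b + 36 − 36) − 25    [add and subtract 36 inside the bracket]
= −3(b − 6)^2 + 108 − 25    [perfect-square identity]
= −3(b − 6)^2 + 83    [combine constants]

−3(b − 6)^2 + 83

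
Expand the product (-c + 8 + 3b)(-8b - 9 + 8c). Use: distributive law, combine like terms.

(-c + 8 + 3b)(-8b - 9 + 8c)
= 8bc + 9c - 8c² - 64b - 72 + 64c - 24b² - 27b + 24bc    [distributive law]
= 32bc + 73c - 8c² - 91b - 72 - 24b²    [combine like terms]

32bc + 73c - 8c² - 91b - 72 - 24b²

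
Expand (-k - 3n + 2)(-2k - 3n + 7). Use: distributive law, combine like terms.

(-k - 3n + 2)(-2k - 3n + 7)
= 2k^2 + 3kn - 7k + 6kn + 9n^2 - 21n - 4k - 6n + 14    [distributive law]
= 2k^2 + 9kn - 11k + 9n^2 - 27n + 14    [combine like terms]

2k^2 + 9kn - 11k + 9n^2 - 27n + 14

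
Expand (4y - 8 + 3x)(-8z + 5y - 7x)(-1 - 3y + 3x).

(4y - 8 + 3x)(-8z + 5y - 7x)(-1 - 3y + 3x)
= (-32yz + 20y² - 28xy + 64z - 40y + 56x - 24xz + 15xy - 21x²)(-1 - 3y + 3x)    [distributive law]
= (-32yz + 20y² - 13xy + 64z - 40y + 56x - 24xz - 21x²)(-1 - 3y + 3x)    [combine like terms]
= 32yz + 96y²z - 96xyz - 20y² - 60y³ + 60xy² + 13xy + 39xy² - 39x²y - 64z - 192yz + 192xz + 40y + 120y² - 120xy - 56x - 168xy + 168x² + 24xz + 72xyz - 72x²z + 21x² + 63x²y - 63x³    [distributive law]
= -160yz + 96y²z - 24xyz + 100y² - 60y³ + 99xy² - 275xy + 24x²y - 64z + 216xz + 40y - 56x + 189x² - 72x²z - 63x³    [combine like terms]

-160yz + 96y²z - 24xyz + 100y² - 60y³ + 99xy² - 275xy + 24x²y - 64z + 216xz + 40y - 56x + 189x² - 72x²z - 63x³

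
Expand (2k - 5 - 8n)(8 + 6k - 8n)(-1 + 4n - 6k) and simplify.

(2k - 5 - 8n)(8 + 6k - 8n)(-1 + 4n - 6k)
= (16k + 12k² - 16kn - 40 - 30k + 40n - 64n - 48kn + 64n²)(-1 + 4n - 6k)    [distributive law]
= (-14k + 12k² - 64kn - 40 - 24n + 64n²)(-1 + 4n - 6k)    [combine like terms]
= 14k - 56kn + 84k² - 12k² + 48k²n - 72k³ + 64kn - 256kn² + 384k²n + 40 - 160n + 240k + 24n - 96n² + 144kn - 64n² + 256n³ - 384kn²    [distributive law]
= 254k + 152kn + 72k² + 432k²n - 72k³ - 640kn² + 40 - 136n - 160n² + 256n³    [combine like terms]

254k + 152kn + 72k² + 432k²n - 72k³ - 640kn² + 40 - 136n - 160n² + 256n³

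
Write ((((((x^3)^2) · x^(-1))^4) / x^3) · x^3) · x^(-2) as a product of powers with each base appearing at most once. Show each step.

((((((x^3)^2) · x^(-1))^4) / x^3) · x^3) · x^(-2)
= ((((((x^3)^2)^4) · ((x^(-1))^4)) / x^3) · x^3) · x^(-2)    [power of a product]
= (((((x^3)^8) · ((x^(-1))^4)) / x^3) · x^3) · x^(-2)    [power of a power]
= (((x^24 · ((x^(-1))^4)) / x^3) · x^3) · x^(-2)    [power of a power]
= (((x^24 · x^(-4)) / x^3) · x^3) · x^(-2)    [power of a power]
= ((x^20 / x^3) · x^3) · x^(-2)    [product of powers]
= (x^17 · x^3) · x^(-2)    [quotient of powers]
= x^20 · x^(-2)    [product of powers]
= x^18    [product of powers]

x^18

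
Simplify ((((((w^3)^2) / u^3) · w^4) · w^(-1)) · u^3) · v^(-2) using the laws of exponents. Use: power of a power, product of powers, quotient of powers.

v^(-2)·w^9

((((((w^3)^2) / u^3) · w^4) · w^(-1)) · u^3) · v^(-2)
= ((((w^6 / u^3) · w^4) · w^(-1)) · u^3) · v^(-2)    [power of a power]
= v^(-2)·w^9    [quotient of powers; product of powers]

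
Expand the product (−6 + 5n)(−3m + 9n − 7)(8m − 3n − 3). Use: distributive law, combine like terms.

144m² − 721mn + 282m + 132n² + 141n − 126 − 120m²n + 405mn² − 135n³

(−6 + 5n)(−3m + 9n − 7)(8m − 3n − 3)
= (18m − 54n + 42 − 15mn + 45n² − 35n)(8m − 3n − 3)    [distributive law]
= (18m − 89n + 42 − 15mn + 45n²)(8m − 3n − 3)    [combine like terms]
= 144m² − 54mn − 54m − 712mn + 267n² + 267n + 336m − 126n − 126 − 120m²n + 45mn² + 45mn + 360mn² − 135n³ − 135n²    [distributive law]
= 144m² − 721mn + 282m + 132n² + 141n − 126 − 120m²n + 405mn² − 135n³    [combine like terms]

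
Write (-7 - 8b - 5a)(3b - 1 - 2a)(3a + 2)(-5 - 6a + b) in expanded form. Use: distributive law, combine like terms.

400ab + 284a²b + 611ab² + 144b + 214b² - 379a - 739a² - 70 - 612a³ + 435a²b² - 72ab³ - 48b³ + 12a³b - 180a⁴

(-7 - 8b - 5a)(3b - 1 - 2a)(3a + 2)(-5 - 6a + b)
= (-21b + 7 + 14a - 24b² + 8b + 16ab - 15ab + 5a + 10a²)(3a + 2)(-5 - 6a + b)    [distributive law]
= (-13b + 7 + 19a - 24b² + ab + 10a²)(3a + 2)(-5 - 6a + b)    [combine like terms]
= (-39ab - 26b + 21a + 14 + 57a² + 38a - 72ab² - 48b² + 3a²b + 2ab + 30a³ + 20a²)(-5 - 6a + b)    [distributive law]
= (-37ab - 26b + 59a + 14 + 77a² - 72ab² - 48b² + 3a²b + 30a³)(-5 - 6a + b)    [combine like terms]
= 185ab + 222a²b - 37ab² + 130b + 156ab - 26b² - 295a - 354a² + 59ab - 70 - 84a + 14b - 385a² - 462a³ + 77a²b + 360ab² + 432a²b² - 72ab³ + 240b² + 288ab² - 48b³ - 15a²b - 18a³b + 3a²b² - 150a³ - 180a⁴ + 30a³b    [distributive law]
= 400ab + 284a²b + 611ab² + 144b + 214b² - 379a - 739a² - 70 - 612a³ + 435a²b² - 72ab³ - 48b³ + 12a³b - 180a⁴    [combine like terms]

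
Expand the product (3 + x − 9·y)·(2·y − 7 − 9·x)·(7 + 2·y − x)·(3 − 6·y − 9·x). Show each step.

2205·y − 2610·y^2 − 1335·x·y − 180·y^3 − 2220·x·y^2 − 4125·x^2·y − 441 + 672·x + 1866·x^2 + 288·x^3 − 780·x·y^3 − 1050·x^2·y^2 + 855·x^3·y − 81·x^4 + 216·y^4

(3 + x − 9·y)·(2·y − 7 − 9·x)·(7 + 2·y − x)·(3 − 6·y − 9·x)
= (6·y − 21 − 27·x + 2·x·y − 7·x − 9·x^2 − 18·y^2 + 63·y + 81·x·y)·(7 + 2·y − x)·(3 − 6·y − 9·x)    [distributive law]
= (69·y − 21 − 34·x + 83·x·y − 9·x^2 − 18·y^2)·(7 + 2·y − x)·(3 − 6·y − 9·x)    [combine like terms]
= (483·y + 138·y^2 − 69·x·y − 147 − 42·y + 21·x − 238·x − 68·x·y + 34·x^2 + 581·x·y + 166·x·y^2 − 83·x^2·y − 63·x^2 − 18·x^2·y + 9·x^3 − 126·y^2 − 36·y^3 + 18·x·y^2)·(3 − 6·y − 9·x)    [distributive law]
= (441·y + 12·y^2 + 444·x·y − 147 − 217·x − 29·x^2 + 184·x·y^2 − 101·x^2·y + 9·x^3 − 36·y^3)·(3 − 6·y − 9·x)    [combine like terms]
= 1323·y − 2646·y^2 − 3969·x·y + 36·y^2 − 72·y^3 − 108·x·y^2 + 1332·x·y − 2664·x·y^2 − 3996·x^2·y − 441 + 882·y + 1323·x − 651·x + 1302·x·y + 1953·x^2 − 87·x^2 + 174·x^2·y + 261·x^3 + 552·x·y^2 − 1104·x·y^3 − 1656·x^2·y^2 − 303·x^2·y + 606·x^2·y^2 + 909·x^3·y + 27·x^3 − 54·x^3·y − 81·x^4 − 108·y^3 + 216·y^4 + 324·x·y^3    [distributive law]
= 2205·y − 2610·y^2 − 1335·x·y − 180·y^3 − 2220·x·y^2 − 4125·x^2·y − 441 + 672·x + 1866·x^2 + 288·x^3 − 780·x·y^3 − 1050·x^2·y^2 + 855·x^3·y − 81·x^4 + 216·y^4    [combine like terms]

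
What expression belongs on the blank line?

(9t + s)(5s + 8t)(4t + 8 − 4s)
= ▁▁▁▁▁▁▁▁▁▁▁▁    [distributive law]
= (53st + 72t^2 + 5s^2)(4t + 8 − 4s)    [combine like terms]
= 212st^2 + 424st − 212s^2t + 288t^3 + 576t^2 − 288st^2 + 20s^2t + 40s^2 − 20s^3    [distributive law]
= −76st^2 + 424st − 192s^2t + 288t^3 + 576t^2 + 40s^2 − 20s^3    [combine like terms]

After distributive law, the bracketed line is:

(45st + 72t^2 + 5s^2 + 8st)(4t + 8 − 4s)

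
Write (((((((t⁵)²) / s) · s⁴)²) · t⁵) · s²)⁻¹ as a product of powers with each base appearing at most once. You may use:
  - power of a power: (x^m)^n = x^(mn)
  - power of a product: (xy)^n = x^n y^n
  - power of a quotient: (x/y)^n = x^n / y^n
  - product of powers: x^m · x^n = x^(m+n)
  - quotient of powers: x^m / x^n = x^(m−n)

s⁻⁸t⁻²⁵

(((((((t⁵)²) / s) · s⁴)²) · t⁵) · s²)⁻¹
= (((((((t⁵)²) / s) · s⁴)²) · t⁵)⁻¹) · ((s²)⁻¹)    [power of a product]
= (((((((t⁵)²) / s) · s⁴)²)⁻¹) · ((t⁵)⁻¹)) · ((s²)⁻¹)    [power of a product]
= ((((((t⁵)²) / s) · s⁴)⁻²) · ((t⁵)⁻¹)) · ((s²)⁻¹)    [power of a power]
= ((((((t⁵)²) / s)⁻²) · ((s⁴)⁻²)) · ((t⁵)⁻¹)) · ((s²)⁻¹)    [power of a product]
= ((((((t⁵)²)⁻²) / (s⁻²)) · ((s⁴)⁻²)) · ((t⁵)⁻¹)) · ((s²)⁻¹)    [power of a quotient]
= (((((t⁵)⁻⁴) / (s⁻²)) · ((s⁴)⁻²)) · ((t⁵)⁻¹)) · ((s²)⁻¹)    [power of a power]
= (((t⁻²⁰ / (s⁻²)) · ((s⁴)⁻²)) · ((t⁵)⁻¹)) · ((s²)⁻¹)    [power of a power]
= (((t⁻²⁰ / s⁻²) · s⁻⁸) · ((t⁵)⁻¹)) · ((s²)⁻¹)    [power of a power]
= (((t⁻²⁰ / s⁻²) · s⁻⁸) · t⁻⁵) · ((s²)⁻¹)    [power of a power]
= (((t⁻²⁰ / s⁻²) · s⁻⁸) · t⁻⁵) · s⁻²    [power of a power]
= s⁻⁸t⁻²⁵    [quotient of powers; product of powers]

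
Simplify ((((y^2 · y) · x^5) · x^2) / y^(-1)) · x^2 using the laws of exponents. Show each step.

((((y^2 · y) · x^5) · x^2) / y^(-1)) · x^2
= (((y^3 · x^5) · x^2) / y^(-1)) · x^2    [product of powers]
= x^9y^4    [quotient of powers; product of powers]

x^9y^4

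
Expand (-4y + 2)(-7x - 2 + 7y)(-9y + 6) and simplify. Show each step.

(-4y + 2)(-7x - 2 + 7y)(-9y + 6)
= (28xy + 8y - 28y² - 14x - 4 + 14y)(-9y + 6)    [distributive law]
= (28xy + 22y - 28y² - 14x - 4)(-9y + 6)    [combine like terms]
= -252xy² + 168xy - 198y² + 132y + 252y³ - 168y² + 126xy - 84x + 36y - 24    [distributive law]
= -252xy² + 294xy - 366y² + 168y + 252y³ - 84x - 24    [combine like terms]

-252xy² + 294xy - 366y² + 168y + 252y³ - 84x - 24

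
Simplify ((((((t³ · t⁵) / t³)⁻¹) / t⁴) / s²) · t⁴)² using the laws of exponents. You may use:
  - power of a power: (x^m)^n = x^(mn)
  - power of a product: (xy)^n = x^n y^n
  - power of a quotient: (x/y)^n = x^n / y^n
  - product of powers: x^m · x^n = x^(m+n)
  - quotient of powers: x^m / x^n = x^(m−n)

s⁻⁴·t⁻¹⁰

((((((t³ · t⁵) / t³)⁻¹) / t⁴) / s²) · t⁴)²
= ((((((t³ · t⁵) / t³)⁻¹) / t⁴) / s²)²) · ((t⁴)²)    [power of a product]
= ((((((t³ · t⁵) / t³)⁻¹) / t⁴)²) / ((s²)²)) · ((t⁴)²)    [power of a quotient]
= ((((((t³ · t⁵) / t³)⁻¹)²) / ((t⁴)²)) / ((s²)²)) · ((t⁴)²)    [power of a quotient]
= (((((t³ · t⁵) / t³)⁻²) / ((t⁴)²)) / ((s²)²)) · ((t⁴)²)    [power of a power]
= (((((t³ · t⁵)⁻²) / ((t³)⁻²)) / ((t⁴)²)) / ((s²)²)) · ((t⁴)²)    [power of a quotient]
= ((((((t³)⁻²) · ((t⁵)⁻²)) / ((t³)⁻²)) / ((t⁴)²)) / ((s²)²)) · ((t⁴)²)    [power of a product]
= ((((t⁻⁶ · ((t⁵)⁻²)) / ((t³)⁻²)) / ((t⁴)²)) / ((s²)²)) · ((t⁴)²)    [power of a power]
= ((((t⁻⁶ · t⁻¹⁰) / ((t³)⁻²)) / ((t⁴)²)) / ((s²)²)) · ((t⁴)²)    [power of a power]
= (((t⁻¹⁶ / ((t³)⁻²)) / ((t⁴)²)) / ((s²)²)) · ((t⁴)²)    [product of powers]
= (((t⁻¹⁶ / t⁻⁶) / ((t⁴)²)) / ((s²)²)) · ((t⁴)²)    [power of a power]
= ((t⁻¹⁰ / ((t⁴)²)) / ((s²)²)) · ((t⁴)²)    [quotient of powers]
= ((t⁻¹⁰ / t⁸) / ((s²)²)) · ((t⁴)²)    [power of a power]
= (t⁻¹⁸ / ((s²)²)) · ((t⁴)²)    [quotient of powers]
= (t⁻¹⁸ / s⁴) · ((t⁴)²)    [power of a power]
= (t⁻¹⁸ / s⁴) · t⁸    [power of a power]
= s⁻⁴·t⁻¹⁰    [quotient of powers; product of powers]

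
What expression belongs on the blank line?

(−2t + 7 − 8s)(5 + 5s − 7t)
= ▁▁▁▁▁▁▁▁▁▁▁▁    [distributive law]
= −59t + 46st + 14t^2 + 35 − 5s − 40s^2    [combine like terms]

Applying distributive law to the line above:

−10t − 10st + 14t^2 + 35 + 35s − 49t − 40s − 40s^2 + 56st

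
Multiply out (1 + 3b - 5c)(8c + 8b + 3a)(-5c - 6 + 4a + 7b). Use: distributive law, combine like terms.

(1 + 3b - 5c)(8c + 8b + 3a)(-5c - 6 + 4a + 7b)
= (8c + 8b + 3a + 24bc + 24b^2 + 9ab - 40c^2 - 40bc - 15ac)(-5c - 6 + 4a + 7b)    [distributive law]
= (8c + 8b + 3a - 16bc + 24b^2 + 9ab - 40c^2 - 15ac)(-5c - 6 + 4a + 7b)    [combine like terms]
= -40c^2 - 48c + 32ac + 56bc - 40bc - 48b + 32ab + 56b^2 - 15ac - 18a + 12a^2 + 21ab + 80bc^2 + 96bc - 64abc - 112b^2c - 120b^2c - 144b^2 + 96ab^2 + 168b^3 - 45abc - 54ab + 36a^2b + 63ab^2 + 200c^3 + 240c^2 - 160ac^2 - 280bc^2 + 75ac^2 + 90ac - 60a^2c - 105abc    [distributive law]
= 200c^2 - 48c + 107ac + 112bc - 48b - ab - 88b^2 - 18a + 12a^2 - 200bc^2 - 214abc - 232b^2c + 159ab^2 + 168b^3 + 36a^2b + 200c^3 - 85ac^2 - 60a^2c    [combine like terms]

200c^2 - 48c + 107ac + 112bc - 48b - ab - 88b^2 - 18a + 12a^2 - 200bc^2 - 214abc - 232b^2c + 159ab^2 + 168b^3 + 36a^2b + 200c^3 - 85ac^2 - 60a^2c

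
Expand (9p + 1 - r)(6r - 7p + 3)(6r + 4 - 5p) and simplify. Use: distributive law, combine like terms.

(9p + 1 - r)(6r - 7p + 3)(6r + 4 - 5p)
= (54pr - 63p^2 + 27p + 6r - 7p + 3 - 6r^2 + 7pr - 3r)(6r + 4 - 5p)    [distributive law]
= (61pr - 63p^2 + 20p + 3r + 3 - 6r^2)(6r + 4 - 5p)    [combine like terms]
= 366pr^2 + 244pr - 305p^2r - 378p^2r - 252p^2 + 315p^3 + 120pr + 80p - 100p^2 + 18r^2 + 12r - 15pr + 18r + 12 - 15p - 36r^3 - 24r^2 + 30pr^2    [distributive law]
= 396pr^2 + 349pr - 683p^2r - 352p^2 + 315p^3 + 65p - 6r^2 + 30r + 12 - 36r^3    [combine like terms]

396pr^2 + 349pr - 683p^2r - 352p^2 + 315p^3 + 65p - 6r^2 + 30r + 12 - 36r^3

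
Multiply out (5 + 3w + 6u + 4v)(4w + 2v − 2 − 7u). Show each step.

14w + 2v − 10 − 47u + 12w^2 + 22vw + 3uw − 16uv − 42u^2 + 8v^2

(5 + 3w + 6u + 4v)(4w + 2v − 2 − 7u)
= 20w + 10v − 10 − 35u + 12w^2 + 6vw − 6w − 21uw + 24uw + 12uv − 12u − 42u^2 + 16vw + 8v^2 − 8v − 28uv    [distributive law]
= 14w + 2v − 10 − 47u + 12w^2 + 22vw + 3uw − 16uv − 42u^2 + 8v^2    [combine like terms]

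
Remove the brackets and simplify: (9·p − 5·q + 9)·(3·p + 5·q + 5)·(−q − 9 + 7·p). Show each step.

(9·p − 5·q + 9)·(3·p + 5·q + 5)·(−q − 9 + 7·p)
= (27·p^2 + 45·p·q + 45·p − 15·p·q − 25·q^2 − 25·q + 27·p + 45·q + 45)·(−q − 9 + 7·p)    [distributive law]
= (27·p^2 + 30·p·q + 72·p − 25·q^2 + 20·q + 45)·(−q − 9 + 7·p)    [combine like terms]
= −27·p^2·q − 243·p^2 + 189·p^3 − 30·p·q^2 − 270·p·q + 210·p^2·q − 72·p·q − 648·p + 504·p^2 + 25·q^3 + 225·q^2 − 175·p·q^2 − 20·q^2 − 180·q + 140·p·q − 45·q − 405 + 315·p    [distributive law]
= 183·p^2·q + 261·p^2 + 189·p^3 − 205·p·q^2 − 202·p·q − 333·p + 25·q^3 + 205·q^2 − 225·q − 405    [combine like terms]

183·p^2·q + 261·p^2 + 189·p^3 − 205·p·q^2 − 202·p·q − 333·p + 25·q^3 + 205·q^2 − 225·q − 405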